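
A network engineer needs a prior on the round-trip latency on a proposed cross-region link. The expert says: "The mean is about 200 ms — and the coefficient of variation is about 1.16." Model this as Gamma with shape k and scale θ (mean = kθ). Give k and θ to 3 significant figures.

For Gamma(k, scale θ): mean = kθ, variance = kθ², so CV = 1/√k.
CV = 1.16, hence k = 1/CV² = 0.743.
Then θ = mean/k = 200/0.743 = 269.

k ≈ 0.743, θ ≈ 269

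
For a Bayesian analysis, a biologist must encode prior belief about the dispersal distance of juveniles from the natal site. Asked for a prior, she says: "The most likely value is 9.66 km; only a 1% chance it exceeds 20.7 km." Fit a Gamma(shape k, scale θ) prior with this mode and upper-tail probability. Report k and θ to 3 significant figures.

Gamma(k,θ) with k>1 has mode (k−1)θ, so θ = 9.66/(k−1).
Need P(X < 20.7) = 0.99 with θ tied to k this way. Start at k = 2, θ = 9.66: P(X<20.7) ≈ 0.631.
Too low — raise k to concentrate. Iterating converges to k ≈ 9.34.
Then θ = 9.66/(9.34−1) ≈ 1.16.

k ≈ 9.34, θ ≈ 1.16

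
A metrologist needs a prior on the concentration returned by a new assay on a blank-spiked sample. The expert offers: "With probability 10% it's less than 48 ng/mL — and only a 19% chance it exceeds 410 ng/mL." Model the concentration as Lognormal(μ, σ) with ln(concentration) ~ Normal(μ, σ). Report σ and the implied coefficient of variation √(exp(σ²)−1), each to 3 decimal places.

If T ~ Lognormal(μ,σ) then ln T ~ Normal(μ,σ), so the p-quantile of ln T is μ + z_p·σ.
ln(48) = 3.871 and ln(410) = 6.016; z_{0.1} = -1.282, z_{0.81} = 0.8779.
σ = (6.016 − 3.871)/(0.8779 − (-1.282)) = 0.993.
μ = 3.871 − (-1.282)·0.993 = 5.144.
CV = √(exp(σ²)−1) = √(exp(0.9866)−1) = 1.297.

σ ≈ 0.993, CV ≈ 1.297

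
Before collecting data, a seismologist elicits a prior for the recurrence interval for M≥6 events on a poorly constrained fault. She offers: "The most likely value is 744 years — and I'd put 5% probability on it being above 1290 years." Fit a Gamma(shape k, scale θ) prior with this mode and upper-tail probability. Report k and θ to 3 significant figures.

k ≈ 10.2, θ ≈ 80.8

Gamma(k,θ) with k>1 has mode (k−1)θ, so θ = 744/(k−1).
Need P(X < 1290) = 0.95 with θ tied to k this way. Start at k = 2, θ = 744: P(X<1290) ≈ 0.517.
Too low — raise k to concentrate. Iterating converges to k ≈ 10.2.
Then θ = 744/(10.2−1) ≈ 80.8.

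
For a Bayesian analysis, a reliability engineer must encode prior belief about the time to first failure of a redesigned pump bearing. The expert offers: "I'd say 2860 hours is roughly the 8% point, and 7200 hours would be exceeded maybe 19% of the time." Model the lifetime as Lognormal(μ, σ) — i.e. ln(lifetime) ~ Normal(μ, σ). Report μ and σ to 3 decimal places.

μ ≈ 8.527, σ ≈ 0.404

If T ~ Lognormal(μ,σ) then ln T ~ Normal(μ,σ), so the p-quantile of ln T is μ + z_p·σ.
ln(2860) = 7.959 and ln(7200) = 8.882; z_{0.08} = -1.405, z_{0.81} = 0.8779.
σ = (8.882 − 7.959)/(0.8779 − (-1.405)) = 0.404.
μ = 7.959 − (-1.405)·0.404 = 8.527.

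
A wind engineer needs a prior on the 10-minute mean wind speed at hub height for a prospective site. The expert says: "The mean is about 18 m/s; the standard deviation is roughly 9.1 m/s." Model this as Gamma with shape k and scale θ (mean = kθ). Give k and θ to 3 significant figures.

k ≈ 3.91, θ ≈ 4.6

For Gamma(k, scale θ): mean = kθ, variance = kθ², so CV = 1/√k.
CV = SD/mean = 9.1/18 = 0.5056, hence k = 1/CV² = 3.91.
Then θ = mean/k = 18/3.91 = 4.6.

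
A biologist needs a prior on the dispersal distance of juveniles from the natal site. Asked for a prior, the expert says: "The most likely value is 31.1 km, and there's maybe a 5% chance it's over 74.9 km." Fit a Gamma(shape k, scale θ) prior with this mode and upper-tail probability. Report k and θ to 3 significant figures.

k ≈ 4.53, θ ≈ 8.81

Gamma(k,θ) with k>1 has mode (k−1)θ, so θ = 31.1/(k−1).
Need P(X < 74.9) = 0.95 with θ tied to k this way. Start at k = 2, θ = 31.1: P(X<74.9) ≈ 0.693.
Too low — raise k to concentrate. Iterating converges to k ≈ 4.53.
Then θ = 31.1/(4.53−1) ≈ 8.81.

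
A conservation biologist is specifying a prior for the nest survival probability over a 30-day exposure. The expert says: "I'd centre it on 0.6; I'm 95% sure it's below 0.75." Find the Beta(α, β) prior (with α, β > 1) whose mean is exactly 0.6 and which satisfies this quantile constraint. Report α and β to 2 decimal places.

With mean 0.6 fixed, write α = 0.6s, β = 0.4s where s = α+β.
Need P(θ < 0.75) = 0.95 under Beta(0.6s, 0.4s). Normal approximation: (q−m)/√(m(1−m)/s) ≈ z_{0.95} = 1.64, so s ≈ 0.6·0.4·(1.64)²/(0.75−0.6)² = 28.9.
At s = 28.9: P(θ<0.75) ≈ 0.958. Adjusting to match 0.95 gives s ≈ 26.31.
So α = 0.6·26.31 ≈ 15.79, β = 0.4·26.31 ≈ 10.52.

α ≈ 15.79, β ≈ 10.52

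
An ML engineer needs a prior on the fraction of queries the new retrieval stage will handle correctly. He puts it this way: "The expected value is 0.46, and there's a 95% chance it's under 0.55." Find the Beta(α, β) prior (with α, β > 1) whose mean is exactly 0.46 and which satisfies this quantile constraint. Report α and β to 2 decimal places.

α ≈ 38.24, β ≈ 44.89

With mean 0.46 fixed, write α = 0.46s, β = 0.54s where s = α+β.
Need P(θ < 0.55) = 0.95 under Beta(0.46s, 0.54s). Normal approximation: (q−m)/√(m(1−m)/s) ≈ z_{0.95} = 1.64, so s ≈ 0.46·0.54·(1.64)²/(0.55−0.46)² = 83.0.
At s = 83.0: P(θ<0.55) ≈ 0.950. Adjusting to match 0.95 gives s ≈ 83.13.
So α = 0.46·83.13 ≈ 38.24, β = 0.54·83.13 ≈ 44.89.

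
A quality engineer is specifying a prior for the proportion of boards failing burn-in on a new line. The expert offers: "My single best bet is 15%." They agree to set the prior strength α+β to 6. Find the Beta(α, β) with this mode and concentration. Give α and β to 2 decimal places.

α = 1.60, β = 4.40

For α,β > 1 the Beta mode is (α−1)/(α+β−2). With α+β = 6, the mode is (α−1)/4.
Set (α−1)/4 = 0.15 → α = 1 + 0.15·4 = 1.60.
β = 6 − α = 4.40.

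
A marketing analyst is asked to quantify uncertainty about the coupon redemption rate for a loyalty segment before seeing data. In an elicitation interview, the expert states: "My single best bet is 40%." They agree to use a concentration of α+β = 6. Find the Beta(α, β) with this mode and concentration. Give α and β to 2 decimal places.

For α,β > 1 the Beta mode is (α−1)/(α+β−2). With α+β = 6, the mode is (α−1)/4.
Set (α−1)/4 = 0.4 → α = 1 + 0.4·4 = 2.60.
β = 6 − α = 3.40.

α = 2.60, β = 3.40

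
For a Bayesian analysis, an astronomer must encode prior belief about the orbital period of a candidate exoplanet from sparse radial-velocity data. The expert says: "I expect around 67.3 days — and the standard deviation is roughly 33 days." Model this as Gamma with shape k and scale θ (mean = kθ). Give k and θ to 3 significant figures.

k ≈ 4.16, θ ≈ 16.2

For Gamma(k, scale θ): mean = kθ, variance = kθ², so CV = 1/√k.
CV = SD/mean = 33/67.3 = 0.4903, hence k = 1/CV² = 4.16.
Then θ = mean/k = 67.3/4.16 = 16.2.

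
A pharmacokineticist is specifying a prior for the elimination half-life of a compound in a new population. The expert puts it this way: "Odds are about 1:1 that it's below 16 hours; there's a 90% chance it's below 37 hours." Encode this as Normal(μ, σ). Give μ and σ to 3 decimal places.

μ = 16.000, σ = 16.386

The p-quantile of Normal(μ,σ) is μ + z_p·σ, with z_{0.5} = 0 and z_{0.9} = 1.282.
Eliminate σ: μ = (z₂·x₁ − z₁·x₂)/(z₂ − z₁) = (1.282·16 − (0)·37)/1.282 = 16.000.
Then σ = (x₂ − x₁)/(z₂ − z₁) = (37 − 16)/1.282 = 16.386.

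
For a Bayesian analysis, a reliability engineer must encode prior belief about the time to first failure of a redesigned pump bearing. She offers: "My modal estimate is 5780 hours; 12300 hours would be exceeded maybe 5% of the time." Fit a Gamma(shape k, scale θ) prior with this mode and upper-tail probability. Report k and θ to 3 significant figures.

k ≈ 5.84, θ ≈ 1190

Gamma(k,θ) with k>1 has mode (k−1)θ, so θ = 5780/(k−1).
Need P(X < 12300) = 0.95 with θ tied to k this way. Start at k = 2, θ = 5780: P(X<12300) ≈ 0.628.
Too low — raise k to concentrate. Iterating converges to k ≈ 5.84.
Then θ = 5780/(5.84−1) ≈ 1190.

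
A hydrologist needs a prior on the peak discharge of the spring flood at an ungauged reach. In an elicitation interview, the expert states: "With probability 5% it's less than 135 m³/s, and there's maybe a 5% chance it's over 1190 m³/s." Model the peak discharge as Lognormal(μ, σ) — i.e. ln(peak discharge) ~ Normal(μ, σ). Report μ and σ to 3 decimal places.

If T ~ Lognormal(μ,σ) then ln T ~ Normal(μ,σ), so the p-quantile of ln T is μ + z_p·σ.
ln(135) = 4.905 and ln(1190) = 7.082; z_{0.05} = -1.645, z_{0.95} = 1.645.
σ = (7.082 − 4.905)/(1.645 − (-1.645)) = 0.662.
μ = 4.905 − (-1.645)·0.662 = 5.993.

μ ≈ 5.993, σ ≈ 0.662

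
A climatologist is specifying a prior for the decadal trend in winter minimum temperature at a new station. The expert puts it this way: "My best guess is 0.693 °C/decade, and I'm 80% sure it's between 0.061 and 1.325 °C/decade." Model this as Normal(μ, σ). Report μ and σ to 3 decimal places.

A symmetric 80% interval runs μ ± z·σ with z = 1.282.
Half-width = 0.632, so σ = 0.632/1.282 = 0.493.
μ is the stated best guess, 0.693.

μ = 0.693, σ = 0.493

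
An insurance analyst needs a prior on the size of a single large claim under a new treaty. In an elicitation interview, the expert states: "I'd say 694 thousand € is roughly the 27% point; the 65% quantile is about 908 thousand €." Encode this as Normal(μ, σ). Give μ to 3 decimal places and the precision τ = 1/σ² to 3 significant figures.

μ = 825.387, τ = 2.18e-05

The p-quantile of Normal(μ,σ) is μ + z_p·σ, with z_{0.27} = -0.6128 and z_{0.65} = 0.3853.
Eliminate σ: μ = (z₂·x₁ − z₁·x₂)/(z₂ − z₁) = (0.3853·694 − (-0.6128)·908)/0.9981 = 825.387.
Then σ = (x₂ − x₁)/(z₂ − z₁) = (908 − 694)/0.9981 = 214.400.
Precision τ = 1/σ² = 1/214.4² = 2.18e-05.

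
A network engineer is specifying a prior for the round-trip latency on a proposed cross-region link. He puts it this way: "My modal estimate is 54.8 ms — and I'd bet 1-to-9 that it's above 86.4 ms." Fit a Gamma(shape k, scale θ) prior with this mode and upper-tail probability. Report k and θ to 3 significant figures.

Gamma(k,θ) with k>1 has mode (k−1)θ, so θ = 54.8/(k−1).
Need P(X < 86.4) = 0.9 with θ tied to k this way. Start at k = 2, θ = 54.8: P(X<86.4) ≈ 0.467.
Too low — raise k to concentrate. Iterating converges to k ≈ 10.
Then θ = 54.8/(10−1) ≈ 6.06.

k ≈ 10, θ ≈ 6.06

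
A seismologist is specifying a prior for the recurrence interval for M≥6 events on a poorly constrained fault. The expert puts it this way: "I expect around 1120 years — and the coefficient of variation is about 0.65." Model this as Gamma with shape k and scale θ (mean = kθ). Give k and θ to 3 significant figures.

For Gamma(k, scale θ): mean = kθ, variance = kθ², so CV = 1/√k.
CV = 0.65, hence k = 1/CV² = 2.37.
Then θ = mean/k = 1120/2.37 = 473.

k ≈ 2.37, θ ≈ 473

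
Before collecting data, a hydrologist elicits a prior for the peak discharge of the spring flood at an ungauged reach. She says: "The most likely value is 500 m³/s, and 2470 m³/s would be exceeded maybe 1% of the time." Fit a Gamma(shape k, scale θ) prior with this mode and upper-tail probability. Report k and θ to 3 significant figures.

Gamma(k,θ) with k>1 has mode (k−1)θ, so θ = 500/(k−1).
Need P(X < 2470) = 0.99 with θ tied to k this way. Start at k = 2, θ = 500: P(X<2470) ≈ 0.958.
Too low — raise k to concentrate. Iterating converges to k ≈ 2.54.
Then θ = 500/(2.54−1) ≈ 324.

k ≈ 2.54, θ ≈ 324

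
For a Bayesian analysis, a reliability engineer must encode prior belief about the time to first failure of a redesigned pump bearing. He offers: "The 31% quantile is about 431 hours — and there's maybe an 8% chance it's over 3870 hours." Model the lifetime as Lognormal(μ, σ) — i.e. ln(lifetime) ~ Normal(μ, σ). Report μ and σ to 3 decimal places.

μ ≈ 6.639, σ ≈ 1.155

If T ~ Lognormal(μ,σ) then ln T ~ Normal(μ,σ), so the p-quantile of ln T is μ + z_p·σ.
ln(431) = 6.066 and ln(3870) = 8.261; z_{0.31} = -0.4959, z_{0.92} = 1.405.
σ = (8.261 − 6.066)/(1.405 − (-0.4959)) = 1.155.
μ = 6.066 − (-0.4959)·1.155 = 6.639.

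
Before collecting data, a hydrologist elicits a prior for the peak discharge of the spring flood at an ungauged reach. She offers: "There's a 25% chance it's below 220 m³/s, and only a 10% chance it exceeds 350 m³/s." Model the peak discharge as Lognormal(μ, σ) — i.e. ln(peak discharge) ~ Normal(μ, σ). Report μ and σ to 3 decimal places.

If T ~ Lognormal(μ,σ) then ln T ~ Normal(μ,σ), so the p-quantile of ln T is μ + z_p·σ.
ln(220) = 5.394 and ln(350) = 5.858; z_{0.25} = -0.6745, z_{0.9} = 1.282.
σ = (5.858 − 5.394)/(1.282 − (-0.6745)) = 0.237.
μ = 5.394 − (-0.6745)·0.237 = 5.554.

μ ≈ 5.554, σ ≈ 0.237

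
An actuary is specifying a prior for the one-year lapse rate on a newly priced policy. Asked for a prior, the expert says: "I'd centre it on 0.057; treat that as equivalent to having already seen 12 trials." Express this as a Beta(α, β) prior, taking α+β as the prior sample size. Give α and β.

α = 0.684, β = 11.316

Under the effective-sample-size interpretation, Beta(α, β) has prior mean α/(α+β) and prior sample size α+β.
So α+β = 12 and α/(α+β) = 0.057, giving α = 0.057·12 = 0.684 and β = 12 − 0.684 = 11.316.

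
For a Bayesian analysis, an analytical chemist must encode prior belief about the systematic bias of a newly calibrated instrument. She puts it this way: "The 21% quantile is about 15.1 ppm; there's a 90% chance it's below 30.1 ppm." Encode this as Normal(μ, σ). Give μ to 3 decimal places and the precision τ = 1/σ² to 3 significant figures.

μ = 20.893, τ = 0.0194

For Normal(μ,σ), the p-quantile is μ + z_p·σ. Here z_{0.21} = -0.8064, z_{0.9} = 1.282.
So 15.1 = μ − 0.8064σ and 30.1 = μ + 1.282σ.
Subtracting: σ = (30.1 − 15.1)/(1.282 − (-0.8064)) = 7.184.
Then μ = 15.1 − (-0.8064)·7.184 = 20.893.
Precision τ = 1/σ² = 1/7.184² = 0.0194.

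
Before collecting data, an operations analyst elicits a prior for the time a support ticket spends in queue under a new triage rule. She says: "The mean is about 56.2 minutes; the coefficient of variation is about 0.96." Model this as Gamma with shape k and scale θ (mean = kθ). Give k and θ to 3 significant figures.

For Gamma(k, scale θ): mean = kθ, variance = kθ², so CV = 1/√k.
CV = 0.96, hence k = 1/CV² = 1.09.
Then θ = mean/k = 56.2/1.09 = 51.8.

k ≈ 1.09, θ ≈ 51.8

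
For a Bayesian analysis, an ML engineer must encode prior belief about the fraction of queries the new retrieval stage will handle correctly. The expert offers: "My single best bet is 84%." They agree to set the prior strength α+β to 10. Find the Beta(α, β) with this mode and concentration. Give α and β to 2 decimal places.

For α,β > 1 the Beta mode is (α−1)/(α+β−2). With α+β = 10, the mode is (α−1)/8.
Set (α−1)/8 = 0.84 → α = 1 + 0.84·8 = 7.72.
β = 10 − α = 2.28.

α = 7.72, β = 2.28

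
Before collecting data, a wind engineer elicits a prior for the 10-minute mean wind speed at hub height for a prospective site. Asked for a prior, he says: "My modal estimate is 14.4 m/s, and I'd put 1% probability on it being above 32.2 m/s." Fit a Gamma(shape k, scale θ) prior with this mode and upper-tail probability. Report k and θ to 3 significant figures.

Gamma(k,θ) with k>1 has mode (k−1)θ, so θ = 14.4/(k−1).
Need P(X < 32.2) = 0.99 with θ tied to k this way. Start at k = 2, θ = 14.4: P(X<32.2) ≈ 0.654.
Too low — raise k to concentrate. Iterating converges to k ≈ 8.42.
Then θ = 14.4/(8.42−1) ≈ 1.94.

k ≈ 8.42, θ ≈ 1.94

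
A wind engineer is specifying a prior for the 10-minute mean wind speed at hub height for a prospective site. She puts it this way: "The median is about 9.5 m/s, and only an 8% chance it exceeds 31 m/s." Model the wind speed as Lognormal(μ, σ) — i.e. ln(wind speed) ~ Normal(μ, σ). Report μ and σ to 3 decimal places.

If T ~ Lognormal(μ,σ) then ln T ~ Normal(μ,σ), so the p-quantile of ln T is μ + z_p·σ.
ln(9.5) = 2.251 and ln(31) = 3.434; z_{0.5} = 0, z_{0.92} = 1.405.
σ = (3.434 − 2.251)/(1.405 − (0)) = 0.842.
μ = 2.251 − (0)·0.842 = 2.251.

μ ≈ 2.251, σ ≈ 0.842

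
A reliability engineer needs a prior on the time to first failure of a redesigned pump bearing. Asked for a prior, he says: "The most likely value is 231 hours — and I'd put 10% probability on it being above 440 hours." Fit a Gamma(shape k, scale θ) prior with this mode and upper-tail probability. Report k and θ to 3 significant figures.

Gamma(k,θ) with k>1 has mode (k−1)θ, so θ = 231/(k−1).
Need P(X < 440) = 0.9 with θ tied to k this way. Start at k = 2, θ = 231: P(X<440) ≈ 0.568.
Too low — raise k to concentrate. Iterating converges to k ≈ 5.61.
Then θ = 231/(5.61−1) ≈ 50.2.

k ≈ 5.61, θ ≈ 50.2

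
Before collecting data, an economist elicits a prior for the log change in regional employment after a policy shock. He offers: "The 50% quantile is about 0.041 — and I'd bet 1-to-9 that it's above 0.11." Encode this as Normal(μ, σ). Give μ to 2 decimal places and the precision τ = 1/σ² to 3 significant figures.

μ = 0.04, τ = 345

For Normal(μ,σ), the p-quantile is μ + z_p·σ. Here z_{0.5} = 0, z_{0.9} = 1.282.
So 0.041 = μ + 0σ and 0.11 = μ + 1.282σ.
Subtracting: σ = (0.11 − 0.041)/(1.282 − (0)) = 0.05.
Then μ = 0.041 − (0)·0.05 = 0.04.
Precision τ = 1/σ² = 1/0.05384² = 345.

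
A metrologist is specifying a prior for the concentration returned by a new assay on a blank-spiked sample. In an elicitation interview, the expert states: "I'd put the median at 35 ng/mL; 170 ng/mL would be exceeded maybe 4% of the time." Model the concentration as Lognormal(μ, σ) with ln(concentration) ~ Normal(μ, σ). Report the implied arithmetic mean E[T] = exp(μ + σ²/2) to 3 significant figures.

E[T] ≈ 52.6 ng/mL

If T ~ Lognormal(μ,σ) then ln T ~ Normal(μ,σ), so the p-quantile of ln T is μ + z_p·σ.
ln(35) = 3.555 and ln(170) = 5.136; z_{0.5} = 0, z_{0.96} = 1.751.
σ = (5.136 − 3.555)/(1.751 − (0)) = 0.903.
μ = 3.555 − (0)·0.903 = 3.555.
E[T] = exp(μ + σ²/2) = exp(3.555 + 0.4075) = 52.6 ng/mL.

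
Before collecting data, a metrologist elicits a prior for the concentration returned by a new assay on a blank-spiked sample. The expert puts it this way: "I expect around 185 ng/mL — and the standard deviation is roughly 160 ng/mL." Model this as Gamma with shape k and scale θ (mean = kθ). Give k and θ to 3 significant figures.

For Gamma(k, scale θ): mean = kθ, variance = kθ², so CV = 1/√k.
CV = SD/mean = 160/185 = 0.8649, hence k = 1/CV² = 1.34.
Then θ = mean/k = 185/1.34 = 138.

k ≈ 1.34, θ ≈ 138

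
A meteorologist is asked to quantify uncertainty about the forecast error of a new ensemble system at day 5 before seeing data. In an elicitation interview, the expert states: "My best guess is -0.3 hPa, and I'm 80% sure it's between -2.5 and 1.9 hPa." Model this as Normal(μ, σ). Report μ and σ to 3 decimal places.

A symmetric 80% interval runs μ ± z·σ with z = 1.282.
Half-width = 2.2, so σ = 2.2/1.282 = 1.717.
μ is the stated best guess, -0.300.

μ = -0.300, σ = 1.717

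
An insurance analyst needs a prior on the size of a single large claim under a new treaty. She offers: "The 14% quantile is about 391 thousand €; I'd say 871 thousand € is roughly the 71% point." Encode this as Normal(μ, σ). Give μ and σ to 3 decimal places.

For Normal(μ,σ), the p-quantile is μ + z_p·σ. Here z_{0.14} = -1.08, z_{0.71} = 0.5534.
So 391 = μ − 1.08σ and 871 = μ + 0.5534σ.
Subtracting: σ = (871 − 391)/(0.5534 − (-1.08)) = 293.811.
Then μ = 391 − (-1.08)·293.811 = 708.410.

μ = 708.410, σ = 293.811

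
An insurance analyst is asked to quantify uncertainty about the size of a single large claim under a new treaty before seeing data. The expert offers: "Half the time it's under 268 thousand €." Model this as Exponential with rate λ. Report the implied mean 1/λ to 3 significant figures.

mean ≈ 387 thousand €

Exponential median = ln 2 / λ, so λ = ln 2 / 268.0 = 0.00259.
Mean = 1/λ = 387 thousand €.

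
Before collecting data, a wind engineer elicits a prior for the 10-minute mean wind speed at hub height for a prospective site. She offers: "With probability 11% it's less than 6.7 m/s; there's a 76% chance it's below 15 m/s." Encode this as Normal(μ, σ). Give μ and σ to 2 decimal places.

μ = 11.97, σ = 4.29

The p-quantile of Normal(μ,σ) is μ + z_p·σ, with z_{0.11} = -1.227 and z_{0.76} = 0.7063.
Eliminate σ: μ = (z₂·x₁ − z₁·x₂)/(z₂ − z₁) = (0.7063·6.7 − (-1.227)·15)/1.933 = 11.97.
Then σ = (x₂ − x₁)/(z₂ − z₁) = (15 − 6.7)/1.933 = 4.29.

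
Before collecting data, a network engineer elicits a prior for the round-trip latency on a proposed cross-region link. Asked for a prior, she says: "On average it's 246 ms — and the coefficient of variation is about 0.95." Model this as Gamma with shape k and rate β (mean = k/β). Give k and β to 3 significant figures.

For Gamma(k, rate β): mean = k/β, variance = k/β², so CV = 1/√k.
CV = 0.95, hence k = 1/CV² = 1.11.
Then β = k/mean = 1.11/246 = 0.0045.

k ≈ 1.11, β ≈ 0.0045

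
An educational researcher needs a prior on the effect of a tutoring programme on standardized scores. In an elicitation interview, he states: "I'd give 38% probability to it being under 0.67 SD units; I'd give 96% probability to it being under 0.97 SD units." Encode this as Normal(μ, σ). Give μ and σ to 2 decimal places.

μ = 0.71, σ = 0.15

The p-quantile of Normal(μ,σ) is μ + z_p·σ, with z_{0.38} = -0.3055 and z_{0.96} = 1.751.
Eliminate σ: μ = (z₂·x₁ − z₁·x₂)/(z₂ − z₁) = (1.751·0.67 − (-0.3055)·0.97)/2.056 = 0.71.
Then σ = (x₂ − x₁)/(z₂ − z₁) = (0.97 − 0.67)/2.056 = 0.15.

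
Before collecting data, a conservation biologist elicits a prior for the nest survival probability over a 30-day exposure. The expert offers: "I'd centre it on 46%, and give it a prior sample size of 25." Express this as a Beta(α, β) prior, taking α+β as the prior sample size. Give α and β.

α = 11.5, β = 13.5

Under the effective-sample-size interpretation, Beta(α, β) has prior mean α/(α+β) and prior sample size α+β.
So α+β = 25 and α/(α+β) = 0.46, giving α = 0.46·25 = 11.5 and β = 25 − 11.5 = 13.5.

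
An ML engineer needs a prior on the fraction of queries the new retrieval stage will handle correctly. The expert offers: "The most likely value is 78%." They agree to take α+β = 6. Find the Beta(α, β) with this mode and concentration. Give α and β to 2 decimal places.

For α,β > 1 the Beta mode is (α−1)/(α+β−2). With α+β = 6, the mode is (α−1)/4.
Set (α−1)/4 = 0.78 → α = 1 + 0.78·4 = 4.12.
β = 6 − α = 1.88.

α = 4.12, β = 1.88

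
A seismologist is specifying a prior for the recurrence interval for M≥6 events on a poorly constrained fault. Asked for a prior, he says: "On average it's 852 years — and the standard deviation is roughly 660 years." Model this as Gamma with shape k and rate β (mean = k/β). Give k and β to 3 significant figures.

For Gamma(k, rate β): mean = k/β, variance = k/β², so CV = 1/√k.
CV = SD/mean = 660/852 = 0.7746, hence k = 1/CV² = 1.67.
Then β = k/mean = 1.67/852 = 0.00196.

k ≈ 1.67, β ≈ 0.00196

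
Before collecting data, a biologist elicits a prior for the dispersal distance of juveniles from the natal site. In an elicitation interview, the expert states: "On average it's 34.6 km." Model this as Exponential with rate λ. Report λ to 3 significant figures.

λ ≈ 0.0289

Exponential mean = 1/λ, so λ = 1/34.6 = 0.0289.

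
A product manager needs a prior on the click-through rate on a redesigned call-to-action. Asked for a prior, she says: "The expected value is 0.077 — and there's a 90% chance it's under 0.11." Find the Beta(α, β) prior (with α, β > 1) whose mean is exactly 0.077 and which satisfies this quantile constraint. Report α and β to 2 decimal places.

With mean 0.077 fixed, write α = 0.077s, β = 0.923s where s = α+β.
Need P(θ < 0.11) = 0.9 under Beta(0.077s, 0.923s). Normal approximation: (q−m)/√(m(1−m)/s) ≈ z_{0.9} = 1.28, so s ≈ 0.077·0.923·(1.28)²/(0.11−0.077)² = 107.2.
At s = 107.2: P(θ<0.11) ≈ 0.893. Adjusting to match 0.9 gives s ≈ 114.93.
So α = 0.077·114.93 ≈ 8.85, β = 0.923·114.93 ≈ 106.08.

α ≈ 8.85, β ≈ 106.08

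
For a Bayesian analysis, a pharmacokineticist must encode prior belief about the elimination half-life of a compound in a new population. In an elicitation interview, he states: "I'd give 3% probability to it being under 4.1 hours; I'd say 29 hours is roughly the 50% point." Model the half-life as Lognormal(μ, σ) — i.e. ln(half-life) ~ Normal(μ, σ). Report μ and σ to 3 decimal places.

μ ≈ 3.367, σ ≈ 1.040

If T ~ Lognormal(μ,σ) then ln T ~ Normal(μ,σ), so the p-quantile of ln T is μ + z_p·σ.
ln(4.1) = 1.411 and ln(29) = 3.367; z_{0.03} = -1.881, z_{0.5} = 0.
σ = (3.367 − 1.411)/(0 − (-1.881)) = 1.040.
μ = 1.411 − (-1.881)·1.040 = 3.367.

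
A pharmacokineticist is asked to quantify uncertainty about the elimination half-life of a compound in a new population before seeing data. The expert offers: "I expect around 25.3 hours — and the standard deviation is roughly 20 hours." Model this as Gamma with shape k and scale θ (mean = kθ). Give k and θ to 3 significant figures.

For Gamma(k, scale θ): mean = kθ, variance = kθ², so CV = 1/√k.
CV = SD/mean = 20/25.3 = 0.7905, hence k = 1/CV² = 1.6.
Then θ = mean/k = 25.3/1.6 = 15.8.

k ≈ 1.6, θ ≈ 15.8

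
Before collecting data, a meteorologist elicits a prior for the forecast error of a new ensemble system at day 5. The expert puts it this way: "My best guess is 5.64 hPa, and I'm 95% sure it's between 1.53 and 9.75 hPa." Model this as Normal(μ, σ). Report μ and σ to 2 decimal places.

A symmetric 95% interval runs μ ± z·σ with z = 1.96.
Half-width = 4.11, so σ = 4.11/1.96 = 2.10.
μ is the stated best guess, 5.64.

μ = 5.64, σ = 2.10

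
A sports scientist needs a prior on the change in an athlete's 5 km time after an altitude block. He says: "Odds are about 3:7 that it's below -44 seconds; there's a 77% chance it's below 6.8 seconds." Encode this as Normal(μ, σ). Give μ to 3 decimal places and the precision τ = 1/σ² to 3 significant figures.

The p-quantile of Normal(μ,σ) is μ + z_p·σ, with z_{0.3} = -0.5244 and z_{0.77} = 0.7388.
Eliminate σ: μ = (z₂·x₁ − z₁·x₂)/(z₂ − z₁) = (0.7388·-44 − (-0.5244)·6.8)/1.263 = -22.912.
Then σ = (x₂ − x₁)/(z₂ − z₁) = (6.8 − -44)/1.263 = 40.214.
Precision τ = 1/σ² = 1/40.21² = 0.000618.

μ = -22.912, τ = 0.000618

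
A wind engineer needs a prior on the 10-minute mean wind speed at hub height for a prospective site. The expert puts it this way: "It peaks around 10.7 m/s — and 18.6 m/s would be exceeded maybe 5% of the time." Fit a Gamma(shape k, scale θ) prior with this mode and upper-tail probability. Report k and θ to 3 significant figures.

k ≈ 10.1, θ ≈ 1.17

Gamma(k,θ) with k>1 has mode (k−1)θ, so θ = 10.7/(k−1).
Need P(X < 18.6) = 0.95 with θ tied to k this way. Start at k = 2, θ = 10.7: P(X<18.6) ≈ 0.519.
Too low — raise k to concentrate. Iterating converges to k ≈ 10.1.
Then θ = 10.7/(10.1−1) ≈ 1.17.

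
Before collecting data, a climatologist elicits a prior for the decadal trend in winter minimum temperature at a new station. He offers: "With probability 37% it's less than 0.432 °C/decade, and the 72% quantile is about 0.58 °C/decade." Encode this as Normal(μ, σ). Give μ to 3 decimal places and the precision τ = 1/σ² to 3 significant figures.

μ = 0.486, τ = 38.2

For Normal(μ,σ), the p-quantile is μ + z_p·σ. Here z_{0.37} = -0.3319, z_{0.72} = 0.5828.
So 0.432 = μ − 0.3319σ and 0.58 = μ + 0.5828σ.
Subtracting: σ = (0.58 − 0.432)/(0.5828 − (-0.3319)) = 0.162.
Then μ = 0.432 − (-0.3319)·0.162 = 0.486.
Precision τ = 1/σ² = 1/0.1618² = 38.2.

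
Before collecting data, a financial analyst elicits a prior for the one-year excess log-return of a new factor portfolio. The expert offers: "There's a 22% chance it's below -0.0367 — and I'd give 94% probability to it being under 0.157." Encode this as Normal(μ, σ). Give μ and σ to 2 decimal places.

For Normal(μ,σ), the p-quantile is μ + z_p·σ. Here z_{0.22} = -0.7722, z_{0.94} = 1.555.
So -0.0367 = μ − 0.7722σ and 0.157 = μ + 1.555σ.
Subtracting: σ = (0.157 − -0.0367)/(1.555 − (-0.7722)) = 0.08.
Then μ = -0.0367 − (-0.7722)·0.08 = 0.03.

μ = 0.03, σ = 0.08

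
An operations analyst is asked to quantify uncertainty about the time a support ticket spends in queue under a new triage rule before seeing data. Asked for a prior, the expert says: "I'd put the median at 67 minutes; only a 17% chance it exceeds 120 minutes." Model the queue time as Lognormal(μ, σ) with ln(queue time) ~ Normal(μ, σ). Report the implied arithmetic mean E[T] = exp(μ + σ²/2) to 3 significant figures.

E[T] ≈ 80.7 minutes

If T ~ Lognormal(μ,σ) then ln T ~ Normal(μ,σ), so the p-quantile of ln T is μ + z_p·σ.
ln(67) = 4.205 and ln(120) = 4.787; z_{0.5} = 0, z_{0.83} = 0.9542.
σ = (4.787 − 4.205)/(0.9542 − (0)) = 0.611.
μ = 4.205 − (0)·0.611 = 4.205.
E[T] = exp(μ + σ²/2) = exp(4.205 + 0.1865) = 80.7 minutes.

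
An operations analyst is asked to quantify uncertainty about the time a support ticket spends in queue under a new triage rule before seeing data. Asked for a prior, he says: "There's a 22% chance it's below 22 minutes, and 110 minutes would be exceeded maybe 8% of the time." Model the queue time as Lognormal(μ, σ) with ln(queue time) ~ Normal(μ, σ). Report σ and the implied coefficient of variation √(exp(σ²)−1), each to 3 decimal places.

σ ≈ 0.739, CV ≈ 0.853

If T ~ Lognormal(μ,σ) then ln T ~ Normal(μ,σ), so the p-quantile of ln T is μ + z_p·σ.
ln(22) = 3.091 and ln(110) = 4.7; z_{0.22} = -0.7722, z_{0.92} = 1.405.
σ = (4.7 − 3.091)/(1.405 − (-0.7722)) = 0.739.
μ = 3.091 − (-0.7722)·0.739 = 3.662.
CV = √(exp(σ²)−1) = √(exp(0.5464)−1) = 0.853.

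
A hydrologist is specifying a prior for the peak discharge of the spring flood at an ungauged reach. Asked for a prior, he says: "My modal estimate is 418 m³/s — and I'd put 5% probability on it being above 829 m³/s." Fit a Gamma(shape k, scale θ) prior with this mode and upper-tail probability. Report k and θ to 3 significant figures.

Gamma(k,θ) with k>1 has mode (k−1)θ, so θ = 418/(k−1).
Need P(X < 829) = 0.95 with θ tied to k this way. Start at k = 2, θ = 418: P(X<829) ≈ 0.589.
Too low — raise k to concentrate. Iterating converges to k ≈ 6.91.
Then θ = 418/(6.91−1) ≈ 70.7.

k ≈ 6.91, θ ≈ 70.7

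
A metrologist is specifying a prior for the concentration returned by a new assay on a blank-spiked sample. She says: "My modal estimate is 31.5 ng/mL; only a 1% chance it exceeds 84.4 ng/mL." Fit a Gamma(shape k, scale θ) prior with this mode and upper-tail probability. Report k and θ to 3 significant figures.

Gamma(k,θ) with k>1 has mode (k−1)θ, so θ = 31.5/(k−1).
Need P(X < 84.4) = 0.99 with θ tied to k this way. Start at k = 2, θ = 31.5: P(X<84.4) ≈ 0.748.
Too low — raise k to concentrate. Iterating converges to k ≈ 5.76.
Then θ = 31.5/(5.76−1) ≈ 6.62.

k ≈ 5.76, θ ≈ 6.62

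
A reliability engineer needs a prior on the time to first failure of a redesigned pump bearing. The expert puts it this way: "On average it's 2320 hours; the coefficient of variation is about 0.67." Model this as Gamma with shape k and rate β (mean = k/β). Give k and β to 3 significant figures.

For Gamma(k, rate β): mean = k/β, variance = k/β², so CV = 1/√k.
CV = 0.67, hence k = 1/CV² = 2.23.
Then β = k/mean = 2.23/2320 = 0.00096.

k ≈ 2.23, β ≈ 0.00096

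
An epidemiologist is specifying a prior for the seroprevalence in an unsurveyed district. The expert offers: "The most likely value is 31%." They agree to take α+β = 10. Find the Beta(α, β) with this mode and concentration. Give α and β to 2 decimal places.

α = 3.48, β = 6.52

For α,β > 1 the Beta mode is (α−1)/(α+β−2). With α+β = 10, the mode is (α−1)/8.
Set (α−1)/8 = 0.31 → α = 1 + 0.31·8 = 3.48.
β = 10 − α = 6.52.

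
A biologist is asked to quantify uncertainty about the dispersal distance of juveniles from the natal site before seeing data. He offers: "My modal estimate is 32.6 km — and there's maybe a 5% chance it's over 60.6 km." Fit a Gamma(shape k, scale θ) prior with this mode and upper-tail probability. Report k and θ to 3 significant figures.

k ≈ 8.24, θ ≈ 4.5

Gamma(k,θ) with k>1 has mode (k−1)θ, so θ = 32.6/(k−1).
Need P(X < 60.6) = 0.95 with θ tied to k this way. Start at k = 2, θ = 32.6: P(X<60.6) ≈ 0.554.
Too low — raise k to concentrate. Iterating converges to k ≈ 8.24.
Then θ = 32.6/(8.24−1) ≈ 4.5.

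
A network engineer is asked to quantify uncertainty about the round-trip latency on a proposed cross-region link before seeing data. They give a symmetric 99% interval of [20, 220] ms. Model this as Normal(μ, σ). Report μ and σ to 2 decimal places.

A symmetric 99% interval runs μ ± z·σ with z = 2.576.
Half-width = 100, so σ = 100/2.576 = 38.82.
μ is the interval midpoint, 120.00.

μ = 120.00, σ = 38.82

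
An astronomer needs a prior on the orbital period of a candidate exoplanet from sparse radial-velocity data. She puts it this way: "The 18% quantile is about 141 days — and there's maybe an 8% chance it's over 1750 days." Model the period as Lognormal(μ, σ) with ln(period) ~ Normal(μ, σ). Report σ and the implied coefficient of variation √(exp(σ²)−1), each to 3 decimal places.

If T ~ Lognormal(μ,σ) then ln T ~ Normal(μ,σ), so the p-quantile of ln T is μ + z_p·σ.
ln(141) = 4.949 and ln(1750) = 7.467; z_{0.18} = -0.9154, z_{0.92} = 1.405.
σ = (7.467 − 4.949)/(1.405 − (-0.9154)) = 1.085.
μ = 4.949 − (-0.9154)·1.085 = 5.942.
CV = √(exp(σ²)−1) = √(exp(1.1781)−1) = 1.499.

σ ≈ 1.085, CV ≈ 1.499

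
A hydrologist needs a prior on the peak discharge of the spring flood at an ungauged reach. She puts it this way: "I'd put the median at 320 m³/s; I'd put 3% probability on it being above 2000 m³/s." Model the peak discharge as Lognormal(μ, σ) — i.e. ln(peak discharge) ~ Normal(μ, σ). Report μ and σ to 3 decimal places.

If T ~ Lognormal(μ,σ) then ln T ~ Normal(μ,σ), so the p-quantile of ln T is μ + z_p·σ.
ln(320) = 5.768 and ln(2000) = 7.601; z_{0.5} = 0, z_{0.97} = 1.881.
σ = (7.601 − 5.768)/(1.881 − (0)) = 0.974.
μ = 5.768 − (0)·0.974 = 5.768.

μ ≈ 5.768, σ ≈ 0.974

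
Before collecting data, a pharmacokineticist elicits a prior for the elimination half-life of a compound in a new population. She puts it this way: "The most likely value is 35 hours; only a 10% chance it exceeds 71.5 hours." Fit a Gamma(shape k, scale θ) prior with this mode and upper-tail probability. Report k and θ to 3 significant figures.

Gamma(k,θ) with k>1 has mode (k−1)θ, so θ = 35/(k−1).
Need P(X < 71.5) = 0.9 with θ tied to k this way. Start at k = 2, θ = 35: P(X<71.5) ≈ 0.605.
Too low — raise k to concentrate. Iterating converges to k ≈ 4.76.
Then θ = 35/(4.76−1) ≈ 9.31.

k ≈ 4.76, θ ≈ 9.31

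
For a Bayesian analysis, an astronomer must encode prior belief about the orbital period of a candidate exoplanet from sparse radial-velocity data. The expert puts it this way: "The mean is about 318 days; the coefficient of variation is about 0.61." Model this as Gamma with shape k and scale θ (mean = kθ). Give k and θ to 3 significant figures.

k ≈ 2.69, θ ≈ 118

For Gamma(k, scale θ): mean = kθ, variance = kθ², so CV = 1/√k.
CV = 0.61, hence k = 1/CV² = 2.69.
Then θ = mean/k = 318/2.69 = 118.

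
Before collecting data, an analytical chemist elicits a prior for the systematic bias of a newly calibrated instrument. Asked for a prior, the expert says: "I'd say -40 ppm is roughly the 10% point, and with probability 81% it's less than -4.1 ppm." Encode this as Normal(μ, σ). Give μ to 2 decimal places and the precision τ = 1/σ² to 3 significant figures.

The p-quantile of Normal(μ,σ) is μ + z_p·σ, with z_{0.1} = -1.282 and z_{0.81} = 0.8779.
Eliminate σ: μ = (z₂·x₁ − z₁·x₂)/(z₂ − z₁) = (0.8779·-40 − (-1.282)·-4.1)/2.159 = -18.69.
Then σ = (x₂ − x₁)/(z₂ − z₁) = (-4.1 − -40)/2.159 = 16.62.
Precision τ = 1/σ² = 1/16.62² = 0.00362.

μ = -18.69, τ = 0.00362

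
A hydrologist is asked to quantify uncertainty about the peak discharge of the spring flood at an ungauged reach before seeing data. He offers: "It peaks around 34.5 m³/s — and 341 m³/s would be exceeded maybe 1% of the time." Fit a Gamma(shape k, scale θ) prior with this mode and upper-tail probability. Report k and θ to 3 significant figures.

Gamma(k,θ) with k>1 has mode (k−1)θ, so θ = 34.5/(k−1).
Need P(X < 341) = 0.99 with θ tied to k this way. Start at k = 2, θ = 34.5: P(X<341) ≈ 0.999.
Too high — lower k to spread out. Iterating converges to k ≈ 1.59.
Then θ = 34.5/(1.59−1) ≈ 58.2.

k ≈ 1.59, θ ≈ 58.2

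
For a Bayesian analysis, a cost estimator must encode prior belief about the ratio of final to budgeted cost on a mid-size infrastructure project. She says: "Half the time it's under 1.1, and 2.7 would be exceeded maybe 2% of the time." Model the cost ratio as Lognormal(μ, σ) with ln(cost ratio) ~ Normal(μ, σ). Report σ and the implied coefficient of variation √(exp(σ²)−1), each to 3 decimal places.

If T ~ Lognormal(μ,σ) then ln T ~ Normal(μ,σ), so the p-quantile of ln T is μ + z_p·σ.
ln(1.1) = 0.09531 and ln(2.7) = 0.9933; z_{0.5} = 0, z_{0.98} = 2.054.
σ = (0.9933 − 0.09531)/(2.054 − (0)) = 0.437.
μ = 0.09531 − (0)·0.437 = 0.095.
CV = √(exp(σ²)−1) = √(exp(0.1912)−1) = 0.459.

σ ≈ 0.437, CV ≈ 0.459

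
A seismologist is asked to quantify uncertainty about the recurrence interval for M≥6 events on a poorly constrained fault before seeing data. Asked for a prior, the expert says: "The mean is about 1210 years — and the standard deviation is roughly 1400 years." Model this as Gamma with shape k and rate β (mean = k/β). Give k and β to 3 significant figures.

k ≈ 0.747, β ≈ 0.000617

For Gamma(k, rate β): mean = k/β, variance = k/β², so CV = 1/√k.
CV = SD/mean = 1400/1210 = 1.157, hence k = 1/CV² = 0.747.
Then β = k/mean = 0.747/1210 = 0.000617.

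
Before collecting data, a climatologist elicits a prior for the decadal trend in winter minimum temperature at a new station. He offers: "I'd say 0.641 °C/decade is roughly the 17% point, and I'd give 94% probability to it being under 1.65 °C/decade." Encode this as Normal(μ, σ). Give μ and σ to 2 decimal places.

For Normal(μ,σ), the p-quantile is μ + z_p·σ. Here z_{0.17} = -0.9542, z_{0.94} = 1.555.
So 0.641 = μ − 0.9542σ and 1.65 = μ + 1.555σ.
Subtracting: σ = (1.65 − 0.641)/(1.555 − (-0.9542)) = 0.40.
Then μ = 0.641 − (-0.9542)·0.40 = 1.02.

μ = 1.02, σ = 0.40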